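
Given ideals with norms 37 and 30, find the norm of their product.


N(IJ) = N(I) * N(J)
= 37 * 30
= 1110

1110


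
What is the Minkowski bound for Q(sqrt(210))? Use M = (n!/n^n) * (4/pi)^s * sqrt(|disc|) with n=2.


d = 210, d mod 4 = 2, so disc(K) = 4d = 840; |disc(K)| = 840
Real quadratic field, so n = 2, s = r2 = 0, r1 = 2
M = (n!/n^n) * (4/pi)^s * sqrt(|disc(K)|) = (2!/2^2) * (4/pi)^0 * sqrt(840)
= 0.5 * 1.000000 * 28.982753
= 14.4914

14.4914


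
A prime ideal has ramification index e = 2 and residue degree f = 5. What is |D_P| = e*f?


|D_P| = e * f
= 2 * 5
= 10

10


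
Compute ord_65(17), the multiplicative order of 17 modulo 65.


We want ord_65(17), the smallest k >= 1 with 17^k = 1 mod 65.
n = 65 = 5 * 13, phi(65) = 48; the order divides phi(n).
Divisors of 48: 1, 2, 3, 4, 6, 8, 12, 16, 24, 48
Repeated squaring mod 65: 17^1 = 17, 17^2 = 29, 17^4 = 61, 17^8 = 16, 17^16 = 61, 17^32 = 16
Test divisors in increasing order:
  k=1: 17^1 = 17 mod 65
  k=2: 17^2 = 29 mod 65
  k=3: 17^3 = 29 * 17 = 38 mod 65
  k=4: 17^4 = 61 mod 65
  k=6: 17^6 = 61 * 29 = 14 mod 65
  k=8: 17^8 = 16 mod 65
  k=12: 17^12 = 16 * 61 = 1 mod 65  <- first divisor giving 1
Order = 12

12


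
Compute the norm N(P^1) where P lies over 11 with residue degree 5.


N(P^a) = p^(a*f)
= 11^(1*5)
= 11^5
= 161051

161051


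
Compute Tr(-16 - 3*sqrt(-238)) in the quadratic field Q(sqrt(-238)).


Tr(a + b*sqrt(d)) = (a + b*sqrt(d)) + (a - b*sqrt(d)) = 2a
= 2 * (-16)
= -32

-32


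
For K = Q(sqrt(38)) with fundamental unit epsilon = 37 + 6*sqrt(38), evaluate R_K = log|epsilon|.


epsilon = 37 + 6*sqrt(38)
= 73.9865
R = ln(73.9865)
= 4.3039

4.3039


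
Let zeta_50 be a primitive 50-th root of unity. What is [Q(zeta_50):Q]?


The degree equals Euler's totient phi(50).
50 = 2 * 5^2
phi(50) = 20

20


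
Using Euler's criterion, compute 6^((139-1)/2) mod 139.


p = 139 is prime and the exponent is (p-1)/2 = 69, so by Euler's criterion 6^69 = (6/139) = +1 or -1 mod 139.
Compute by square-and-multiply:
  69 = 64 + 4 + 1 (binary 1000101)
  Repeated squaring mod 139: 6^1 = 6, 6^2 = 36, 6^4 = 45, 6^8 = 79, 6^16 = 125, 6^32 = 57, 6^64 = 52
  6^69 = 6^64 * 6^4 * 6^1 = 52 * 45 * 6 mod 139
    52 * 45 = 2340 = 116 mod 139
    116 * 6 = 696 = 1 mod 139
  6^69 = 1 mod 139
Result 1: 6 is a quadratic residue mod 139.
6^69 mod 139 = 1

1


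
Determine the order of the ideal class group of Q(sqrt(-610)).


K = Q(sqrt(-610)). d mod 4 = 2, so D = disc(K) = 4d = -2440
h(K) equals the number of primitive reduced positive-definite forms (a, b, c) = a*x^2 + b*x*y + c*y^2 with b^2 - 4ac = D,
where reduced means |b| <= a <= c, with b >= 0 whenever |b| = a or a = c, and primitive means gcd(a, b, c) = 1.
Reduced forces 3a^2 <= |D| = 2440, so 1 <= a <= 28; b must have the parity of D, and c = (b^2 - D)/(4a) must be an integer >= a.
Enumerate a = 1..28, b in [-a, a]:
  a=1: (1, 0, 610)  [1]
  a=2: (2, 0, 305)  [1]
  a=3..4: none
  a=5: (5, 0, 122)  [1]
  a=6..9: none
  a=10: (10, 0, 61)  [1]
  a=11..12: none
  a=13: (13, -2, 47), (13, 2, 47)  [2]
  a=14..16: none
  a=17: (17, -12, 38), (17, 12, 38)  [2]
  a=18: none
  a=19: (19, -12, 34), (19, 12, 34)  [2]
  a=20..25: none
  a=26: (26, -24, 29), (26, 24, 29)  [2]
  a=27..28: none
Total reduced forms: 1 + 1 + 1 + 1 + 2 + 2 + 2 + 2 = 12
h = 12

12


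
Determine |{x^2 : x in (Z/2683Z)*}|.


For prime p, the number of non-zero quadratic residues is (p-1)/2.
= (2683-1)/2
= 1341

1341


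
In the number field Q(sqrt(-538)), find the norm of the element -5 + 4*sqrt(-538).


N(a + b*sqrt(d)) = a^2 - d*b^2
= (-5)^2 - (-538)*(4)^2
= 25 + 8608
= 8633

8633


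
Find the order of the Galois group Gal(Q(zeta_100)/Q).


|Gal(Q(zeta_100)/Q)| = phi(100)
= 40

40


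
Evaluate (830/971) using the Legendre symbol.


p = 971 is prime, so compute (830/971) with the reciprocity algorithm (Jacobi-symbol steps: pull out 2s via (2/n), flip via reciprocity, reduce):
  pull out 2: (2/971) = -1  (since 971 mod 8 = 3)
  reciprocity: (415/971) -> -(971/415)
  reduce: (141/415)
  reciprocity: (141/415) -> +(415/141)
  reduce: (133/141)
  reciprocity: (133/141) -> +(141/133)
  reduce: (8/133)
  pull out 2: (2/133) = -1  (since 133 mod 8 = 5)
  pull out 2: (2/133) = -1  (since 133 mod 8 = 5)
  pull out 2: (2/133) = -1  (since 133 mod 8 = 5)
  (1/133) = 1
Product of signs = -1
(830/971) = -1

-1


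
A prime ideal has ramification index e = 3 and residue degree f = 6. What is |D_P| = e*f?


|D_P| = e * f
= 3 * 6
= 18

18


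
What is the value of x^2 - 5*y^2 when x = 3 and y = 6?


x^2 - d*y^2
= 3^2 - 5*6^2
= 9 - 180
= -171

-171


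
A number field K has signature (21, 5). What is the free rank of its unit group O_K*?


By Dirichlet's unit theorem:
rank = r1 + r2 - 1
= 21 + 5 - 1
= 25

25


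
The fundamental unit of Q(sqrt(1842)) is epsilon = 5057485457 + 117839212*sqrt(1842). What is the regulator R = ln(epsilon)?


epsilon = 5057485457 + 117839212*sqrt(1842)
= 1.0115e+10
R = ln(1.0115e+10)
= 23.0373

23.0373


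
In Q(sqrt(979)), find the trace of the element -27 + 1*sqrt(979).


Tr(a + b*sqrt(d)) = (a + b*sqrt(d)) + (a - b*sqrt(d)) = 2a
= 2 * (-27)
= -54

-54


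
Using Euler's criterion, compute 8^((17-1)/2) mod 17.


p = 17 is prime and the exponent is (p-1)/2 = 8, so by Euler's criterion 8^8 = (8/17) = +1 or -1 mod 17.
Compute by square-and-multiply:
  8 = 8 (binary 1000)
  Repeated squaring mod 17: 8^1 = 8, 8^2 = 13, 8^4 = 16, 8^8 = 1
  8^8 = 1 mod 17
Result 1: 8 is a quadratic residue mod 17.
8^8 mod 17 = 1

1


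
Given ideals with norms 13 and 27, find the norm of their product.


N(IJ) = N(I) * N(J)
= 13 * 27
= 351

351


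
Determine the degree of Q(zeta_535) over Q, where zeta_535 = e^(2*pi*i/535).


The degree equals Euler's totient phi(535).
535 = 5 * 107
phi(535) = 424

424


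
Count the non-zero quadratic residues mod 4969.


For prime p, the number of non-zero quadratic residues is (p-1)/2.
= (4969-1)/2
= 2484

2484


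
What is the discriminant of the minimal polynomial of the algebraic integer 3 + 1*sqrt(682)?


The element 3 + 1*sqrt(682) has minimal polynomial:
x^2 - 6*x - 673
Discriminant = (-6)^2 - 4*(-673)
= 36 + 2692
= 2728

2728


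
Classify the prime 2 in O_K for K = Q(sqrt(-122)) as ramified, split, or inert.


K = Q(sqrt(-122)). Since d mod 4 = 2, disc(K) = -488.
Check p | disc: -488 mod 2 = 0.
p divides disc, so p ramifies: (p) = P^2 with e=2, f=1, g=1.
Therefore p is ramified.

ramified


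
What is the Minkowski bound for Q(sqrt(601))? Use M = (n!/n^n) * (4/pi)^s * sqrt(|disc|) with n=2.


d = 601, d mod 4 = 1, so disc(K) = d = 601; |disc(K)| = 601
Real quadratic field, so n = 2, s = r2 = 0, r1 = 2
M = (n!/n^n) * (4/pi)^s * sqrt(|disc(K)|) = (2!/2^2) * (4/pi)^0 * sqrt(601)
= 0.5 * 1.000000 * 24.515301
= 12.2577

12.2577


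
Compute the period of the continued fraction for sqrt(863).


Run the CF algorithm for sqrt(863).
a_0 = floor(sqrt(863)) = 29; set m_0=0, q_0=1.
Recurrence: m' = q*a - m,  q' = (d - m'^2)/q,  a' = floor((a_0 + m')/q').
  step 1: m=29, q=22, a=2
  step 2: m=15, q=29, a=1
  step 3: m=14, q=23, a=1
  step 4: m=9, q=34, a=1
  step 5: m=25, q=7, a=7
  step 6: m=24, q=41, a=1
  step 7: m=17, q=14, a=3
  step 8: m=25, q=17, a=3
  step 9: m=26, q=11, a=5
  step 10: m=29, q=2, a=29
  step 11: m=29, q=11, a=5
  step 12: m=26, q=17, a=3
  step 13: m=25, q=14, a=3
  step 14: m=17, q=41, a=1
  step 15: m=24, q=7, a=7
  step 16: m=25, q=34, a=1
  step 17: m=9, q=23, a=1
  step 18: m=14, q=29, a=1
  step 19: m=15, q=22, a=2
  step 20: m=29, q=1, a=58
a_20 = 2*a_0 = 58, so the period closes here.
sqrt(863) = [29; 2, 1, 1, 1, 7, 1, 3, 3, 5, 29, 5, 3, 3, 1, 7, 1, 1, 1, 2, 58]
Period length = 20

20


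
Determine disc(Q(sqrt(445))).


For K = Q(sqrt(d)) with d squarefree: disc(K) = d if d = 1 mod 4, and disc(K) = 4d if d = 2 or 3 mod 4.
Here d = 445, and d mod 4 = 1.
d = 1 mod 4 (O_K = Z[(1+sqrt(d))/2]), so disc(K) = d = 445

445


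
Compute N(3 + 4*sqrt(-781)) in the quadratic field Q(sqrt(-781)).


N(a + b*sqrt(d)) = a^2 - d*b^2
= (3)^2 - (-781)*(4)^2
= 9 + 12496
= 12505

12505


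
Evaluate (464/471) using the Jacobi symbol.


Compute (464/471) via quadratic reciprocity:
  pull out 2: (2/471) = +1  (since 471 mod 8 = 7)
  pull out 2: (2/471) = +1  (since 471 mod 8 = 7)
  pull out 2: (2/471) = +1  (since 471 mod 8 = 7)
  pull out 2: (2/471) = +1  (since 471 mod 8 = 7)
  reciprocity: (29/471) -> +(471/29)
  reduce: (7/29)
  reciprocity: (7/29) -> +(29/7)
  reduce: (1/7)
  (1/7) = 1
Product of signs = 1

1


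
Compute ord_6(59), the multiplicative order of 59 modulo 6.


We want ord_6(59), the smallest k >= 1 with 59^k = 1 mod 6.
n = 6 = 2 * 3, phi(6) = 2; the order divides phi(n).
Divisors of 2: 1, 2
Repeated squaring mod 6: 59^1 = 5, 59^2 = 1
Test divisors in increasing order:
  k=1: 59^1 = 5 mod 6
  k=2: 59^2 = 1 mod 6  <- first divisor giving 1
Order = 2

2


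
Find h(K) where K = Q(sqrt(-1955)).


K = Q(sqrt(-1955)). d mod 4 = 1, so D = disc(K) = d = -1955
h(K) equals the number of primitive reduced positive-definite forms (a, b, c) = a*x^2 + b*x*y + c*y^2 with b^2 - 4ac = D,
where reduced means |b| <= a <= c, with b >= 0 whenever |b| = a or a = c, and primitive means gcd(a, b, c) = 1.
Reduced forces 3a^2 <= |D| = 1955, so 1 <= a <= 25; b must have the parity of D, and c = (b^2 - D)/(4a) must be an integer >= a.
Enumerate a = 1..25, b in [-a, a]:
  a=1: (1, 1, 489)  [1]
  a=2: none
  a=3: (3, -1, 163), (3, 1, 163)  [2]
  a=4: none
  a=5: (5, 5, 99)  [1]
  a=6..8: none
  a=9: (9, -5, 55), (9, 5, 55)  [2]
  a=10: none
  a=11: (11, -5, 45), (11, 5, 45)  [2]
  a=12..14: none
  a=15: (15, -5, 33), (15, 5, 33)  [2]
  a=16: none
  a=17: (17, 17, 33)  [1]
  a=18..22: none
  a=23: (23, 23, 27)  [1]
  a=24..25: none
Total reduced forms: 1 + 2 + 1 + 2 + 2 + 2 + 1 + 1 = 12
h = 12

12


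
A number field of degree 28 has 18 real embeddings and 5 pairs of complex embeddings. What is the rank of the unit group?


By Dirichlet's unit theorem:
rank = r1 + r2 - 1
= 18 + 5 - 1
= 22

22


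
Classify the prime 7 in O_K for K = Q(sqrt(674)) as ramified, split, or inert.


K = Q(sqrt(674)). Since d mod 4 = 2, disc(K) = 2696.
Check p | disc: 2696 mod 7 = 1.
p does not divide disc. Compute Legendre symbol (d/p):
2^((7-1)/2) mod 7 = 1
(d/p) = 1, so p splits: (p) = P*P' with e=1, f=1, g=2.
Therefore p is split.

split


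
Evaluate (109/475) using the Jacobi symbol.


Compute (109/475) via quadratic reciprocity:
  reciprocity: (109/475) -> +(475/109)
  reduce: (39/109)
  reciprocity: (39/109) -> +(109/39)
  reduce: (31/39)
  reciprocity: (31/39) -> -(39/31)
  reduce: (8/31)
  pull out 2: (2/31) = +1  (since 31 mod 8 = 7)
  pull out 2: (2/31) = +1  (since 31 mod 8 = 7)
  pull out 2: (2/31) = +1  (since 31 mod 8 = 7)
  (1/31) = 1
Product of signs = -1

-1


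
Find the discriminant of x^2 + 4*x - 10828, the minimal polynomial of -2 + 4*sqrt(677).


The element -2 + 4*sqrt(677) has minimal polynomial:
x^2 + 4*x - 10828
Discriminant = (4)^2 - 4*(-10828)
= 16 + 43312
= 43328

43328


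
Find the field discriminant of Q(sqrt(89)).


For K = Q(sqrt(d)) with d squarefree: disc(K) = d if d = 1 mod 4, and disc(K) = 4d if d = 2 or 3 mod 4.
Here d = 89, and d mod 4 = 1.
d = 1 mod 4 (O_K = Z[(1+sqrt(d))/2]), so disc(K) = d = 89

89


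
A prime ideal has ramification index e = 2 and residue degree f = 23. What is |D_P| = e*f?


|D_P| = e * f
= 2 * 23
= 46

46


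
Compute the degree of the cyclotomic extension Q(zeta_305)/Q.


The degree equals Euler's totient phi(305).
305 = 5 * 61
phi(305) = 240

240


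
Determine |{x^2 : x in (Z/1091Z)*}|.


For prime p, the number of non-zero quadratic residues is (p-1)/2.
= (1091-1)/2
= 545

545


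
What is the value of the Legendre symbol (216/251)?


p = 251 is prime, so compute (216/251) with the reciprocity algorithm (Jacobi-symbol steps: pull out 2s via (2/n), flip via reciprocity, reduce):
  pull out 2: (2/251) = -1  (since 251 mod 8 = 3)
  pull out 2: (2/251) = -1  (since 251 mod 8 = 3)
  pull out 2: (2/251) = -1  (since 251 mod 8 = 3)
  reciprocity: (27/251) -> -(251/27)
  reduce: (8/27)
  pull out 2: (2/27) = -1  (since 27 mod 8 = 3)
  pull out 2: (2/27) = -1  (since 27 mod 8 = 3)
  pull out 2: (2/27) = -1  (since 27 mod 8 = 3)
  (1/27) = 1
Product of signs = -1
(216/251) = -1

-1


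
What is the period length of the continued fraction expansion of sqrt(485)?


Run the CF algorithm for sqrt(485).
a_0 = floor(sqrt(485)) = 22; set m_0=0, q_0=1.
Recurrence: m' = q*a - m,  q' = (d - m'^2)/q,  a' = floor((a_0 + m')/q').
  step 1: m=22, q=1, a=44
a_1 = 2*a_0 = 44, so the period closes here.
sqrt(485) = [22; 44]
Period length = 1

1


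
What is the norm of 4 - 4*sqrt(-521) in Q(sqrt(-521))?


N(a + b*sqrt(d)) = a^2 - d*b^2
= (4)^2 - (-521)*(-4)^2
= 16 + 8336
= 8352

8352


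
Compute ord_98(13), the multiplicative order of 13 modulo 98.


We want ord_98(13), the smallest k >= 1 with 13^k = 1 mod 98.
n = 98 = 2 * 7^2, phi(98) = 42; the order divides phi(n).
Divisors of 42: 1, 2, 3, 6, 7, 14, 21, 42
Repeated squaring mod 98: 13^1 = 13, 13^2 = 71, 13^4 = 43, 13^8 = 85, 13^16 = 71, 13^32 = 43
Test divisors in increasing order:
  k=1: 13^1 = 13 mod 98
  k=2: 13^2 = 71 mod 98
  k=3: 13^3 = 71 * 13 = 41 mod 98
  k=6: 13^6 = 43 * 71 = 15 mod 98
  k=7: 13^7 = 43 * 71 * 13 = 97 mod 98
  k=14: 13^14 = 85 * 43 * 71 = 1 mod 98  <- first divisor giving 1
Order = 14

14


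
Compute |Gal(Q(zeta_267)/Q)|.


|Gal(Q(zeta_267)/Q)| = phi(267)
= 176

176


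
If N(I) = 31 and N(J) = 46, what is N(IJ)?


N(IJ) = N(I) * N(J)
= 31 * 46
= 1426

1426


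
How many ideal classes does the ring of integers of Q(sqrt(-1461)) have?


K = Q(sqrt(-1461)). d mod 4 = 3, so D = disc(K) = 4d = -5844
h(K) equals the number of primitive reduced positive-definite forms (a, b, c) = a*x^2 + b*x*y + c*y^2 with b^2 - 4ac = D,
where reduced means |b| <= a <= c, with b >= 0 whenever |b| = a or a = c, and primitive means gcd(a, b, c) = 1.
Reduced forces 3a^2 <= |D| = 5844, so 1 <= a <= 44; b must have the parity of D, and c = (b^2 - D)/(4a) must be an integer >= a.
Enumerate a = 1..44, b in [-a, a]:
  a=1: (1, 0, 1461)  [1]
  a=2: (2, 2, 731)  [1]
  a=3: (3, 0, 487)  [1]
  a=4: none
  a=5: (5, -4, 293), (5, 4, 293)  [2]
  a=6: (6, 6, 245)  [1]
  a=7: (7, -6, 210), (7, 6, 210)  [2]
  a=8..9: none
  a=10: (10, -6, 147), (10, 6, 147)  [2]
  a=11..13: none
  a=14: (14, -6, 105), (14, 6, 105)  [2]
  a=15: (15, -6, 98), (15, 6, 98)  [2]
  a=16: none
  a=17: (17, -2, 86), (17, 2, 86)  [2]
  a=18..20: none
  a=21: (21, -6, 70), (21, 6, 70)  [2]
  a=22..24: none
  a=25: (25, -16, 61), (25, 16, 61)  [2]
  a=26..29: none
  a=30: (30, -6, 49), (30, 6, 49)  [2]
  a=31..33: none
  a=34: (34, -2, 43), (34, 2, 43)  [2]
  a=35: (35, -34, 50), (35, -6, 42), (35, 6, 42), (35, 34, 50)  [4]
  a=36..44: none
Total reduced forms: 1 + 1 + 1 + 2 + 1 + 2 + 2 + 2 + 2 + 2 + 2 + 2 + 2 + 2 + 4 = 28
h = 28

28


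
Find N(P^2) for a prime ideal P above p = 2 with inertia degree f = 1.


N(P^a) = p^(a*f)
= 2^(2*1)
= 2^2
= 4

4


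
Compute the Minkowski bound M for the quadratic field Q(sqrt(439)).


d = 439, d mod 4 = 3, so disc(K) = 4d = 1756; |disc(K)| = 1756
Real quadratic field, so n = 2, s = r2 = 0, r1 = 2
M = (n!/n^n) * (4/pi)^s * sqrt(|disc(K)|) = (2!/2^2) * (4/pi)^0 * sqrt(1756)
= 0.5 * 1.000000 * 41.904654
= 20.9523

20.9523


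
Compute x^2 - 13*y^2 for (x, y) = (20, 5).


x^2 - d*y^2
= 20^2 - 13*5^2
= 400 - 325
= 75

75


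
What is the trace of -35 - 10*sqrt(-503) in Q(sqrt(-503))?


Tr(a + b*sqrt(d)) = (a + b*sqrt(d)) + (a - b*sqrt(d)) = 2a
= 2 * (-35)
= -70

-70


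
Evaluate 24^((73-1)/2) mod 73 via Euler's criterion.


p = 73 is prime and the exponent is (p-1)/2 = 36, so by Euler's criterion 24^36 = (24/73) = +1 or -1 mod 73.
Compute by square-and-multiply:
  36 = 32 + 4 (binary 100100)
  Repeated squaring mod 73: 24^1 = 24, 24^2 = 65, 24^4 = 64, 24^8 = 8, 24^16 = 64, 24^32 = 8
  24^36 = 24^32 * 24^4 = 8 * 64 mod 73
    8 * 64 = 512 = 1 mod 73
  24^36 = 1 mod 73
Result 1: 24 is a quadratic residue mod 73.
24^36 mod 73 = 1

1


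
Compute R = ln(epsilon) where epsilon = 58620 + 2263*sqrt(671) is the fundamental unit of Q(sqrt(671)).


epsilon = 58620 + 2263*sqrt(671)
= 117240.0000
R = ln(117240.0000)
= 11.6720

11.6720


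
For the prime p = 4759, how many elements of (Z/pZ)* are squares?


For prime p, the number of non-zero quadratic residues is (p-1)/2.
= (4759-1)/2
= 2379

2379


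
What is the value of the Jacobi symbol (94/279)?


Compute (94/279) via quadratic reciprocity:
  pull out 2: (2/279) = +1  (since 279 mod 8 = 7)
  reciprocity: (47/279) -> -(279/47)
  reduce: (44/47)
  pull out 2: (2/47) = +1  (since 47 mod 8 = 7)
  pull out 2: (2/47) = +1  (since 47 mod 8 = 7)
  reciprocity: (11/47) -> -(47/11)
  reduce: (3/11)
  reciprocity: (3/11) -> -(11/3)
  reduce: (2/3)
  pull out 2: (2/3) = -1  (since 3 mod 8 = 3)
  (1/3) = 1
Product of signs = 1

1


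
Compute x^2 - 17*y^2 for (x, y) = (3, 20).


x^2 - d*y^2
= 3^2 - 17*20^2
= 9 - 6800
= -6791

-6791


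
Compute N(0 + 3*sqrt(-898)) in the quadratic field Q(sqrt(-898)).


N(a + b*sqrt(d)) = a^2 - d*b^2
= (0)^2 - (-898)*(3)^2
= 0 + 8082
= 8082

8082


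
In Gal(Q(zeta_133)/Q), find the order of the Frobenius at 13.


The Frobenius at p in Gal(Q(zeta_n)/Q) = (Z/nZ)* is the class of p, so its order is ord_133(13), the smallest k >= 1 with 13^k = 1 mod 133.
n = 133 = 7 * 19, phi(133) = 108; the order divides phi(n).
Divisors of 108: 1, 2, 3, 4, 6, 9, 12, 18, 27, 36, 54, 108
Repeated squaring mod 133: 13^1 = 13, 13^2 = 36, 13^4 = 99, 13^8 = 92, 13^16 = 85, 13^32 = 43, 13^64 = 120
Test divisors in increasing order:
  k=1: 13^1 = 13 mod 133
  k=2: 13^2 = 36 mod 133
  k=3: 13^3 = 36 * 13 = 69 mod 133
  k=4: 13^4 = 99 mod 133
  k=6: 13^6 = 99 * 36 = 106 mod 133
  k=9: 13^9 = 92 * 13 = 132 mod 133
  k=12: 13^12 = 92 * 99 = 64 mod 133
  k=18: 13^18 = 85 * 36 = 1 mod 133  <- first divisor giving 1
Order = 18

18


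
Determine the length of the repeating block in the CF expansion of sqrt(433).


Run the CF algorithm for sqrt(433).
a_0 = floor(sqrt(433)) = 20; set m_0=0, q_0=1.
Recurrence: m' = q*a - m,  q' = (d - m'^2)/q,  a' = floor((a_0 + m')/q').
  step 1: m=20, q=33, a=1
  step 2: m=13, q=8, a=4
  step 3: m=19, q=9, a=4
  step 4: m=17, q=16, a=2
  step 5: m=15, q=13, a=2
  step 6: m=11, q=24, a=1
  step 7: m=13, q=11, a=3
  step 8: m=20, q=3, a=13
  step 9: m=19, q=24, a=1
  step 10: m=5, q=17, a=1
  step 11: m=12, q=17, a=1
  step 12: m=5, q=24, a=1
  step 13: m=19, q=3, a=13
  step 14: m=20, q=11, a=3
  step 15: m=13, q=24, a=1
  step 16: m=11, q=13, a=2
  step 17: m=15, q=16, a=2
  step 18: m=17, q=9, a=4
  step 19: m=19, q=8, a=4
  step 20: m=13, q=33, a=1
  step 21: m=20, q=1, a=40
a_21 = 2*a_0 = 40, so the period closes here.
sqrt(433) = [20; 1, 4, 4, 2, 2, 1, 3, 13, 1, 1, 1, 1, 13, 3, 1, 2, 2, 4, 4, 1, 40]
Period length = 21

21


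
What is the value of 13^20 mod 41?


p = 41 is prime and the exponent is (p-1)/2 = 20, so by Euler's criterion 13^20 = (13/41) = +1 or -1 mod 41.
Compute by square-and-multiply:
  20 = 16 + 4 (binary 10100)
  Repeated squaring mod 41: 13^1 = 13, 13^2 = 5, 13^4 = 25, 13^8 = 10, 13^16 = 18
  13^20 = 13^16 * 13^4 = 18 * 25 mod 41
    18 * 25 = 450 = 40 mod 41
  13^20 = 40 mod 41
Result 40 = p - 1 = -1 mod 41: 13 is a quadratic non-residue mod 41. As a residue in [0, p-1] the value is 40.
13^20 mod 41 = 40

40


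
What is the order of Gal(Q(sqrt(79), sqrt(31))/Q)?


The 2 square roots of distinct primes are multiplicatively independent over Q,
so [K:Q] = 2^2 and Gal(K/Q) is isomorphic to (Z/2Z)^2.
|Gal| = 2^2 = 4

4


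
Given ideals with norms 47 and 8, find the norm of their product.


N(IJ) = N(I) * N(J)
= 47 * 8
= 376

376


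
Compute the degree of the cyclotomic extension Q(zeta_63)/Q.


The degree equals Euler's totient phi(63).
63 = 3^2 * 7
phi(63) = 36

36


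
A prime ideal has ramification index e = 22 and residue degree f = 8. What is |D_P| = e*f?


|D_P| = e * f
= 22 * 8
= 176

176


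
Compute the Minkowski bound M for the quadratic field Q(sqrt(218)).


d = 218, d mod 4 = 2, so disc(K) = 4d = 872; |disc(K)| = 872
Real quadratic field, so n = 2, s = r2 = 0, r1 = 2
M = (n!/n^n) * (4/pi)^s * sqrt(|disc(K)|) = (2!/2^2) * (4/pi)^0 * sqrt(872)
= 0.5 * 1.000000 * 29.529646
= 14.7648

14.7648


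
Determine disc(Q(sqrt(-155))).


For K = Q(sqrt(d)) with d squarefree: disc(K) = d if d = 1 mod 4, and disc(K) = 4d if d = 2 or 3 mod 4.
Here d = -155, and d mod 4 = 1.
d = 1 mod 4 (O_K = Z[(1+sqrt(d))/2]), so disc(K) = d = -155

-155


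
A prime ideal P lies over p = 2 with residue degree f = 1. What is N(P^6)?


N(P^a) = p^(a*f)
= 2^(6*1)
= 2^6
= 64

64


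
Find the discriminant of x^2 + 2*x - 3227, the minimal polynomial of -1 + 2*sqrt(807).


The element -1 + 2*sqrt(807) has minimal polynomial:
x^2 + 2*x - 3227
Discriminant = (2)^2 - 4*(-3227)
= 4 + 12908
= 12912

12912


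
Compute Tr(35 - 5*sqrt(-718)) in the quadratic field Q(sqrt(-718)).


Tr(a + b*sqrt(d)) = (a + b*sqrt(d)) + (a - b*sqrt(d)) = 2a
= 2 * (35)
= 70

70


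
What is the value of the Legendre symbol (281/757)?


p = 757 is prime, so compute (281/757) with the reciprocity algorithm (Jacobi-symbol steps: pull out 2s via (2/n), flip via reciprocity, reduce):
  reciprocity: (281/757) -> +(757/281)
  reduce: (195/281)
  reciprocity: (195/281) -> +(281/195)
  reduce: (86/195)
  pull out 2: (2/195) = -1  (since 195 mod 8 = 3)
  reciprocity: (43/195) -> -(195/43)
  reduce: (23/43)
  reciprocity: (23/43) -> -(43/23)
  reduce: (20/23)
  pull out 2: (2/23) = +1  (since 23 mod 8 = 7)
  pull out 2: (2/23) = +1  (since 23 mod 8 = 7)
  reciprocity: (5/23) -> +(23/5)
  reduce: (3/5)
  reciprocity: (3/5) -> +(5/3)
  reduce: (2/3)
  pull out 2: (2/3) = -1  (since 3 mod 8 = 3)
  (1/3) = 1
Product of signs = 1
(281/757) = 1

1


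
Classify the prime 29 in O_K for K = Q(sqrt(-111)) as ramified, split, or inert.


K = Q(sqrt(-111)). Since d mod 4 = 1, disc(K) = -111.
Check p | disc: -111 mod 29 = 5.
p does not divide disc. Compute Legendre symbol (d/p):
5^((29-1)/2) mod 29 = 1
(d/p) = 1, so p splits: (p) = P*P' with e=1, f=1, g=2.
Therefore p is split.

split


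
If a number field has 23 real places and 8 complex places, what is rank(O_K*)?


By Dirichlet's unit theorem:
rank = r1 + r2 - 1
= 23 + 8 - 1
= 30

30


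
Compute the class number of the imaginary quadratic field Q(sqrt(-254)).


K = Q(sqrt(-254)). d mod 4 = 2, so D = disc(K) = 4d = -1016
h(K) equals the number of primitive reduced positive-definite forms (a, b, c) = a*x^2 + b*x*y + c*y^2 with b^2 - 4ac = D,
where reduced means |b| <= a <= c, with b >= 0 whenever |b| = a or a = c, and primitive means gcd(a, b, c) = 1.
Reduced forces 3a^2 <= |D| = 1016, so 1 <= a <= 18; b must have the parity of D, and c = (b^2 - D)/(4a) must be an integer >= a.
Enumerate a = 1..18, b in [-a, a]:
  a=1: (1, 0, 254)  [1]
  a=2: (2, 0, 127)  [1]
  a=3: (3, -2, 85), (3, 2, 85)  [2]
  a=4: none
  a=5: (5, -2, 51), (5, 2, 51)  [2]
  a=6: (6, -4, 43), (6, 4, 43)  [2]
  a=7..8: none
  a=9: (9, -8, 30), (9, 8, 30)  [2]
  a=10: (10, -8, 27), (10, 8, 27)  [2]
  a=11..14: none
  a=15: (15, -8, 18), (15, -2, 17), (15, 2, 17), (15, 8, 18)  [4]
  a=16..18: none
Total reduced forms: 1 + 1 + 2 + 2 + 2 + 2 + 2 + 4 = 16
h = 16

16


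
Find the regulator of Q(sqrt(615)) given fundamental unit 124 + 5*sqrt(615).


epsilon = 124 + 5*sqrt(615)
= 247.9960
R = ln(247.9960)
= 5.5134

5.5134


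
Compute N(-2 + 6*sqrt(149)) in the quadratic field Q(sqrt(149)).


N(a + b*sqrt(d)) = a^2 - d*b^2
= (-2)^2 - (149)*(6)^2
= 4 - 5364
= -5360

-5360


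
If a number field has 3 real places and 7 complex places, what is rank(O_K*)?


By Dirichlet's unit theorem:
rank = r1 + r2 - 1
= 3 + 7 - 1
= 9

9


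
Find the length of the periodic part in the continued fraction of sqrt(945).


Run the CF algorithm for sqrt(945).
a_0 = floor(sqrt(945)) = 30; set m_0=0, q_0=1.
Recurrence: m' = q*a - m,  q' = (d - m'^2)/q,  a' = floor((a_0 + m')/q').
  step 1: m=30, q=45, a=1
  step 2: m=15, q=16, a=2
  step 3: m=17, q=41, a=1
  step 4: m=24, q=9, a=6
  step 5: m=30, q=5, a=12
  step 6: m=30, q=9, a=6
  step 7: m=24, q=41, a=1
  step 8: m=17, q=16, a=2
  step 9: m=15, q=45, a=1
  step 10: m=30, q=1, a=60
a_10 = 2*a_0 = 60, so the period closes here.
sqrt(945) = [30; 1, 2, 1, 6, 12, 6, 1, 2, 1, 60]
Period length = 10

10


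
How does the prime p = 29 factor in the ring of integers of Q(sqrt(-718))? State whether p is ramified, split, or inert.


K = Q(sqrt(-718)). Since d mod 4 = 2, disc(K) = -2872.
Check p | disc: -2872 mod 29 = 28.
p does not divide disc. Compute Legendre symbol (d/p):
7^((29-1)/2) mod 29 = 1
(d/p) = 1, so p splits: (p) = P*P' with e=1, f=1, g=2.
Therefore p is split.

split


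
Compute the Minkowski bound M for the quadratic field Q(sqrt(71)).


d = 71, d mod 4 = 3, so disc(K) = 4d = 284; |disc(K)| = 284
Real quadratic field, so n = 2, s = r2 = 0, r1 = 2
M = (n!/n^n) * (4/pi)^s * sqrt(|disc(K)|) = (2!/2^2) * (4/pi)^0 * sqrt(284)
= 0.5 * 1.000000 * 16.852300
= 8.4261

8.4261


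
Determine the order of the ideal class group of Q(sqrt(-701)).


K = Q(sqrt(-701)). d mod 4 = 3, so D = disc(K) = 4d = -2804
h(K) equals the number of primitive reduced positive-definite forms (a, b, c) = a*x^2 + b*x*y + c*y^2 with b^2 - 4ac = D,
where reduced means |b| <= a <= c, with b >= 0 whenever |b| = a or a = c, and primitive means gcd(a, b, c) = 1.
Reduced forces 3a^2 <= |D| = 2804, so 1 <= a <= 30; b must have the parity of D, and c = (b^2 - D)/(4a) must be an integer >= a.
Enumerate a = 1..30, b in [-a, a]:
  a=1: (1, 0, 701)  [1]
  a=2: (2, 2, 351)  [1]
  a=3: (3, -2, 234), (3, 2, 234)  [2]
  a=4: none
  a=5: (5, -4, 141), (5, 4, 141)  [2]
  a=6: (6, -2, 117), (6, 2, 117)  [2]
  a=7..8: none
  a=9: (9, -2, 78), (9, 2, 78)  [2]
  a=10: (10, -6, 71), (10, 6, 71)  [2]
  a=11: (11, -10, 66), (11, 10, 66)  [2]
  a=12: none
  a=13: (13, -2, 54), (13, 2, 54)  [2]
  a=14: none
  a=15: (15, -14, 50), (15, -4, 47), (15, 4, 47), (15, 14, 50)  [4]
  a=16: none
  a=17: (17, -16, 45), (17, 16, 45)  [2]
  a=18: (18, -2, 39), (18, 2, 39)  [2]
  a=19..21: none
  a=22: (22, -10, 33), (22, 10, 33)  [2]
  a=23: (23, -18, 34), (23, 18, 34)  [2]
  a=24: none
  a=25: (25, -14, 30), (25, 14, 30)  [2]
  a=26: (26, -2, 27), (26, 2, 27)  [2]
  a=27..28: none
  a=29: (29, -26, 30), (29, 26, 30)  [2]
  a=30: none
Total reduced forms: 1 + 1 + 2 + 2 + 2 + 2 + 2 + 2 + 2 + 4 + 2 + 2 + 2 + 2 + 2 + 2 + 2 = 34
h = 34

34


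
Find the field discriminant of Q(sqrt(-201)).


For K = Q(sqrt(d)) with d squarefree: disc(K) = d if d = 1 mod 4, and disc(K) = 4d if d = 2 or 3 mod 4.
Here d = -201, and d mod 4 = 3.
d = 3 mod 4, not 1 (O_K = Z[sqrt(d)]), so disc(K) = 4d = 4 * (-201) = -804

-804


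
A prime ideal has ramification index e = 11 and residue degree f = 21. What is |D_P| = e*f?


|D_P| = e * f
= 11 * 21
= 231

231


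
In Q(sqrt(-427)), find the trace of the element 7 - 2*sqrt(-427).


Tr(a + b*sqrt(d)) = (a + b*sqrt(d)) + (a - b*sqrt(d)) = 2a
= 2 * (7)
= 14

14


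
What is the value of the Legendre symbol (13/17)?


p = 17 is prime, so compute (13/17) with the reciprocity algorithm (Jacobi-symbol steps: pull out 2s via (2/n), flip via reciprocity, reduce):
  reciprocity: (13/17) -> +(17/13)
  reduce: (4/13)
  pull out 2: (2/13) = -1  (since 13 mod 8 = 5)
  pull out 2: (2/13) = -1  (since 13 mod 8 = 5)
  (1/13) = 1
Product of signs = 1
(13/17) = 1

1


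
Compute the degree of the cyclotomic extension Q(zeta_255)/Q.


The degree equals Euler's totient phi(255).
255 = 3 * 5 * 17
phi(255) = 128

128


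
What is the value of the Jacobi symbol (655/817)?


Compute (655/817) via quadratic reciprocity:
  reciprocity: (655/817) -> +(817/655)
  reduce: (162/655)
  pull out 2: (2/655) = +1  (since 655 mod 8 = 7)
  reciprocity: (81/655) -> +(655/81)
  reduce: (7/81)
  reciprocity: (7/81) -> +(81/7)
  reduce: (4/7)
  pull out 2: (2/7) = +1  (since 7 mod 8 = 7)
  pull out 2: (2/7) = +1  (since 7 mod 8 = 7)
  (1/7) = 1
Product of signs = 1

1


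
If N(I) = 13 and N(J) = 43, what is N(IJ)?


N(IJ) = N(I) * N(J)
= 13 * 43
= 559

559


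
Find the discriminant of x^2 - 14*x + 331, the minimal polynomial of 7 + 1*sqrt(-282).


The element 7 + 1*sqrt(-282) has minimal polynomial:
x^2 - 14*x + 331
Discriminant = (-14)^2 - 4*(331)
= 196 - 1324
= -1128

-1128


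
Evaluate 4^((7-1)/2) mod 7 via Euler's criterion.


p = 7 is prime and the exponent is (p-1)/2 = 3, so by Euler's criterion 4^3 = (4/7) = +1 or -1 mod 7.
Compute by square-and-multiply:
  3 = 2 + 1 (binary 11)
  Repeated squaring mod 7: 4^1 = 4, 4^2 = 2
  4^3 = 4^2 * 4^1 = 2 * 4 mod 7
    2 * 4 = 8 = 1 mod 7
  4^3 = 1 mod 7
Result 1: 4 is a quadratic residue mod 7.
4^3 mod 7 = 1

1


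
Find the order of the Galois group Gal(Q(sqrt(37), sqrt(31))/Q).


The 2 square roots of distinct primes are multiplicatively independent over Q,
so [K:Q] = 2^2 and Gal(K/Q) is isomorphic to (Z/2Z)^2.
|Gal| = 2^2 = 4

4


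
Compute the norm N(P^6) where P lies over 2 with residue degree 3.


N(P^a) = p^(a*f)
= 2^(6*3)
= 2^18
= 262144

262144


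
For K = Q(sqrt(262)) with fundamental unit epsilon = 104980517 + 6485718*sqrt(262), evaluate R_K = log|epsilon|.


epsilon = 104980517 + 6485718*sqrt(262)
= 2.0996e+08
R = ln(2.0996e+08)
= 19.1624

19.1624


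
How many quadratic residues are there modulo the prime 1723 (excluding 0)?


For prime p, the number of non-zero quadratic residues is (p-1)/2.
= (1723-1)/2
= 861

861


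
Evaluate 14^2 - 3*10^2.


x^2 - d*y^2
= 14^2 - 3*10^2
= 196 - 300
= -104

-104


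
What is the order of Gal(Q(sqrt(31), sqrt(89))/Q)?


The 2 square roots of distinct primes are multiplicatively independent over Q,
so [K:Q] = 2^2 and Gal(K/Q) is isomorphic to (Z/2Z)^2.
|Gal| = 2^2 = 4

4


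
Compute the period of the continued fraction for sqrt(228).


Run the CF algorithm for sqrt(228).
a_0 = floor(sqrt(228)) = 15; set m_0=0, q_0=1.
Recurrence: m' = q*a - m,  q' = (d - m'^2)/q,  a' = floor((a_0 + m')/q').
  step 1: m=15, q=3, a=10
  step 2: m=15, q=1, a=30
a_2 = 2*a_0 = 30, so the period closes here.
sqrt(228) = [15; 10, 30]
Period length = 2

2


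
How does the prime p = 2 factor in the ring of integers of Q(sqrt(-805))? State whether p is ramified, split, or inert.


K = Q(sqrt(-805)). Since d mod 4 = 3, disc(K) = -3220.
Check p | disc: -3220 mod 2 = 0.
p divides disc, so p ramifies: (p) = P^2 with e=2, f=1, g=1.
Therefore p is ramified.

ramified


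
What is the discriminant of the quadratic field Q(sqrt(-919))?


For K = Q(sqrt(d)) with d squarefree: disc(K) = d if d = 1 mod 4, and disc(K) = 4d if d = 2 or 3 mod 4.
Here d = -919, and d mod 4 = 1.
d = 1 mod 4 (O_K = Z[(1+sqrt(d))/2]), so disc(K) = d = -919

-919


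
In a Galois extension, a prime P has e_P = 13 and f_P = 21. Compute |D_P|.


|D_P| = e * f
= 13 * 21
= 273

273


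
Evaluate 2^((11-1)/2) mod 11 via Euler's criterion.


p = 11 is prime and the exponent is (p-1)/2 = 5, so by Euler's criterion 2^5 = (2/11) = +1 or -1 mod 11.
Compute by square-and-multiply:
  5 = 4 + 1 (binary 101)
  Repeated squaring mod 11: 2^1 = 2, 2^2 = 4, 2^4 = 5
  2^5 = 2^4 * 2^1 = 5 * 2 mod 11
    5 * 2 = 10 = 10 mod 11
  2^5 = 10 mod 11
Result 10 = p - 1 = -1 mod 11: 2 is a quadratic non-residue mod 11. As a residue in [0, p-1] the value is 10.
2^5 mod 11 = 10

10


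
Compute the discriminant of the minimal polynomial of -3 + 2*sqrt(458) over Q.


The element -3 + 2*sqrt(458) has minimal polynomial:
x^2 + 6*x - 1823
Discriminant = (6)^2 - 4*(-1823)
= 36 + 7292
= 7328

7328


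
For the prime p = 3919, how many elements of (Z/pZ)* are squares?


For prime p, the number of non-zero quadratic residues is (p-1)/2.
= (3919-1)/2
= 1959

1959


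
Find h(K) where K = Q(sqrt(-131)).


K = Q(sqrt(-131)). d mod 4 = 1, so D = disc(K) = d = -131
h(K) equals the number of primitive reduced positive-definite forms (a, b, c) = a*x^2 + b*x*y + c*y^2 with b^2 - 4ac = D,
where reduced means |b| <= a <= c, with b >= 0 whenever |b| = a or a = c, and primitive means gcd(a, b, c) = 1.
Reduced forces 3a^2 <= |D| = 131, so 1 <= a <= 6; b must have the parity of D, and c = (b^2 - D)/(4a) must be an integer >= a.
Enumerate a = 1..6, b in [-a, a]:
  a=1: (1, 1, 33)  [1]
  a=2: none
  a=3: (3, -1, 11), (3, 1, 11)  [2]
  a=4: none
  a=5: (5, -3, 7), (5, 3, 7)  [2]
  a=6: none
Total reduced forms: 1 + 2 + 2 = 5
h = 5

5


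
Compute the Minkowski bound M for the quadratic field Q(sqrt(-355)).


d = -355, d mod 4 = 1, so disc(K) = d = -355; |disc(K)| = 355
Imaginary quadratic field, so n = 2, s = r2 = 1, r1 = 0
M = (n!/n^n) * (4/pi)^s * sqrt(|disc(K)|) = (2!/2^2) * (4/pi)^1 * sqrt(355)
= 0.5 * 1.273240 * 18.841444
= 11.9948

11.9948


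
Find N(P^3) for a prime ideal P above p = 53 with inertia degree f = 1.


N(P^a) = p^(a*f)
= 53^(3*1)
= 53^3
= 148877

148877


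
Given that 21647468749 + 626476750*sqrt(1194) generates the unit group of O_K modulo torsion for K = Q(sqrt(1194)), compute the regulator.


epsilon = 21647468749 + 626476750*sqrt(1194)
= 4.3295e+10
R = ln(4.3295e+10)
= 24.4913

24.4913


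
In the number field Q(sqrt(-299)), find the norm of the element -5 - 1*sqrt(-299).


N(a + b*sqrt(d)) = a^2 - d*b^2
= (-5)^2 - (-299)*(-1)^2
= 25 + 299
= 324

324


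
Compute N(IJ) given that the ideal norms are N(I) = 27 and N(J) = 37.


N(IJ) = N(I) * N(J)
= 27 * 37
= 999

999


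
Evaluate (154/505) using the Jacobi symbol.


Compute (154/505) via quadratic reciprocity:
  pull out 2: (2/505) = +1  (since 505 mod 8 = 1)
  reciprocity: (77/505) -> +(505/77)
  reduce: (43/77)
  reciprocity: (43/77) -> +(77/43)
  reduce: (34/43)
  pull out 2: (2/43) = -1  (since 43 mod 8 = 3)
  reciprocity: (17/43) -> +(43/17)
  reduce: (9/17)
  reciprocity: (9/17) -> +(17/9)
  reduce: (8/9)
  pull out 2: (2/9) = +1  (since 9 mod 8 = 1)
  pull out 2: (2/9) = +1  (since 9 mod 8 = 1)
  pull out 2: (2/9) = +1  (since 9 mod 8 = 1)
  (1/9) = 1
Product of signs = -1

-1


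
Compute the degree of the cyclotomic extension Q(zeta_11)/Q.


The degree equals Euler's totient phi(11).
11 = 11
phi(11) = 10

10


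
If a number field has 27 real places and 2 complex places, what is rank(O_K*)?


By Dirichlet's unit theorem:
rank = r1 + r2 - 1
= 27 + 2 - 1
= 28

28


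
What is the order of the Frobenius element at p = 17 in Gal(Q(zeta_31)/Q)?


The Frobenius at p in Gal(Q(zeta_n)/Q) = (Z/nZ)* is the class of p, so its order is ord_31(17), the smallest k >= 1 with 17^k = 1 mod 31.
n = 31 = 31, phi(31) = 30; the order divides phi(n).
Divisors of 30: 1, 2, 3, 5, 6, 10, 15, 30
Repeated squaring mod 31: 17^1 = 17, 17^2 = 10, 17^4 = 7, 17^8 = 18, 17^16 = 14
Test divisors in increasing order:
  k=1: 17^1 = 17 mod 31
  k=2: 17^2 = 10 mod 31
  k=3: 17^3 = 10 * 17 = 15 mod 31
  k=5: 17^5 = 7 * 17 = 26 mod 31
  k=6: 17^6 = 7 * 10 = 8 mod 31
  k=10: 17^10 = 18 * 10 = 25 mod 31
  k=15: 17^15 = 18 * 7 * 10 * 17 = 30 mod 31
  k=30: 17^30 = 14 * 18 * 7 * 10 = 1 mod 31  <- first divisor giving 1
Order = 30

30


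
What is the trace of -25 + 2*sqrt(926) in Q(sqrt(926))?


Tr(a + b*sqrt(d)) = (a + b*sqrt(d)) + (a - b*sqrt(d)) = 2a
= 2 * (-25)
= -50

-50


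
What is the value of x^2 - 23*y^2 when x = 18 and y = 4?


x^2 - d*y^2
= 18^2 - 23*4^2
= 324 - 368
= -44

-44


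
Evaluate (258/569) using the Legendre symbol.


p = 569 is prime, so compute (258/569) with the reciprocity algorithm (Jacobi-symbol steps: pull out 2s via (2/n), flip via reciprocity, reduce):
  pull out 2: (2/569) = +1  (since 569 mod 8 = 1)
  reciprocity: (129/569) -> +(569/129)
  reduce: (53/129)
  reciprocity: (53/129) -> +(129/53)
  reduce: (23/53)
  reciprocity: (23/53) -> +(53/23)
  reduce: (7/23)
  reciprocity: (7/23) -> -(23/7)
  reduce: (2/7)
  pull out 2: (2/7) = +1  (since 7 mod 8 = 7)
  (1/7) = 1
Product of signs = -1
(258/569) = -1

-1


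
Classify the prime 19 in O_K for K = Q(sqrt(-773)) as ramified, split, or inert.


K = Q(sqrt(-773)). Since d mod 4 = 3, disc(K) = -3092.
Check p | disc: -3092 mod 19 = 5.
p does not divide disc. Compute Legendre symbol (d/p):
6^((19-1)/2) mod 19 = 1
(d/p) = 1, so p splits: (p) = P*P' with e=1, f=1, g=2.
Therefore p is split.

split


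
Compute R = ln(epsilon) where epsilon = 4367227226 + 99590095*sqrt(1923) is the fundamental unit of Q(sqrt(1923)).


epsilon = 4367227226 + 99590095*sqrt(1923)
= 8.7345e+09
R = ln(8.7345e+09)
= 22.8905

22.8905


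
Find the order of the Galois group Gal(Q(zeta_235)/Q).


|Gal(Q(zeta_235)/Q)| = phi(235)
= 184

184


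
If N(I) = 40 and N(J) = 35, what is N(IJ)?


N(IJ) = N(I) * N(J)
= 40 * 35
= 1400

1400


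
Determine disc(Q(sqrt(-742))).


For K = Q(sqrt(d)) with d squarefree: disc(K) = d if d = 1 mod 4, and disc(K) = 4d if d = 2 or 3 mod 4.
Here d = -742, and d mod 4 = 2.
d = 2 mod 4, not 1 (O_K = Z[sqrt(d)]), so disc(K) = 4d = 4 * (-742) = -2968

-2968


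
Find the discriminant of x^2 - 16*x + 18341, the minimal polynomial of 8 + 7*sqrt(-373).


The element 8 + 7*sqrt(-373) has minimal polynomial:
x^2 - 16*x + 18341
Discriminant = (-16)^2 - 4*(18341)
= 256 - 73364
= -73108

-73108


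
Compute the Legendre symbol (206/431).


p = 431 is prime, so compute (206/431) with the reciprocity algorithm (Jacobi-symbol steps: pull out 2s via (2/n), flip via reciprocity, reduce):
  pull out 2: (2/431) = +1  (since 431 mod 8 = 7)
  reciprocity: (103/431) -> -(431/103)
  reduce: (19/103)
  reciprocity: (19/103) -> -(103/19)
  reduce: (8/19)
  pull out 2: (2/19) = -1  (since 19 mod 8 = 3)
  pull out 2: (2/19) = -1  (since 19 mod 8 = 3)
  pull out 2: (2/19) = -1  (since 19 mod 8 = 3)
  (1/19) = 1
Product of signs = -1
(206/431) = -1

-1


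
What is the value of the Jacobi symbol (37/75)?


Compute (37/75) via quadratic reciprocity:
  reciprocity: (37/75) -> +(75/37)
  reduce: (1/37)
  (1/37) = 1
Product of signs = 1

1


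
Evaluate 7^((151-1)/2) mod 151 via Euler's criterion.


p = 151 is prime and the exponent is (p-1)/2 = 75, so by Euler's criterion 7^75 = (7/151) = +1 or -1 mod 151.
Compute by square-and-multiply:
  75 = 64 + 8 + 2 + 1 (binary 1001011)
  Repeated squaring mod 151: 7^1 = 7, 7^2 = 49, 7^4 = 136, 7^8 = 74, 7^16 = 40, 7^32 = 90, 7^64 = 97
  7^75 = 7^64 * 7^8 * 7^2 * 7^1 = 97 * 74 * 49 * 7 mod 151
    97 * 74 = 7178 = 81 mod 151
    81 * 49 = 3969 = 43 mod 151
    43 * 7 = 301 = 150 mod 151
  7^75 = 150 mod 151
Result 150 = p - 1 = -1 mod 151: 7 is a quadratic non-residue mod 151. As a residue in [0, p-1] the value is 150.
7^75 mod 151 = 150

150


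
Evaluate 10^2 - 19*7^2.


x^2 - d*y^2
= 10^2 - 19*7^2
= 100 - 931
= -831

-831


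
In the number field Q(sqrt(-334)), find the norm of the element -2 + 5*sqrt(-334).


N(a + b*sqrt(d)) = a^2 - d*b^2
= (-2)^2 - (-334)*(5)^2
= 4 + 8350
= 8354

8354


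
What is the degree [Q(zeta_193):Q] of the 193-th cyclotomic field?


The degree equals Euler's totient phi(193).
193 = 193
phi(193) = 192

192


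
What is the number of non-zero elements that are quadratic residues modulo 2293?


For prime p, the number of non-zero quadratic residues is (p-1)/2.
= (2293-1)/2
= 1146

1146


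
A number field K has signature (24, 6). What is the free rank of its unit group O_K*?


By Dirichlet's unit theorem:
rank = r1 + r2 - 1
= 24 + 6 - 1
= 29

29


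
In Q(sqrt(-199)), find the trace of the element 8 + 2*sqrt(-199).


Tr(a + b*sqrt(d)) = (a + b*sqrt(d)) + (a - b*sqrt(d)) = 2a
= 2 * (8)
= 16

16


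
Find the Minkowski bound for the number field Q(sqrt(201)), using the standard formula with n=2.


d = 201, d mod 4 = 1, so disc(K) = d = 201; |disc(K)| = 201
Real quadratic field, so n = 2, s = r2 = 0, r1 = 2
M = (n!/n^n) * (4/pi)^s * sqrt(|disc(K)|) = (2!/2^2) * (4/pi)^0 * sqrt(201)
= 0.5 * 1.000000 * 14.177447
= 7.0887

7.0887
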